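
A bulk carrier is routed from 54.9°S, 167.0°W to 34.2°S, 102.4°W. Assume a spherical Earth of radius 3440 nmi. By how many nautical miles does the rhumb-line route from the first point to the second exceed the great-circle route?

Great circle: cos σ = sin φ₁ sin φ₂ + cos φ₁ cos φ₂ cos Δλ,  σ = 0.8448 rad → d_gc = 2906.21 nmi
Rhumb line: Δψ = +0.5153, q = Δφ/Δψ = 0.7011, d_rh = R√(Δφ²+q²Δλ²) = 2989.73 nmi
Excess = 2989.73 − 2906.21 = 83.52 ≈ 84 nmi

84 nmi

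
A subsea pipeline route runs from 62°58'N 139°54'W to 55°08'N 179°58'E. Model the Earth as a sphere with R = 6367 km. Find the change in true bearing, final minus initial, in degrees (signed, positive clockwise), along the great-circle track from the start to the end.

-34.9°

Initial bearing θ₁ = atan2(sin Δλ cos φ₂, cos φ₁ sin φ₂ − sin φ₁ cos φ₂ cos Δλ) = 267.45°
Final bearing θ₂ = (initial bearing from the destination back to the start) + 180° = 232.59°
Δθ = θ₂ − θ₁ = -34.9°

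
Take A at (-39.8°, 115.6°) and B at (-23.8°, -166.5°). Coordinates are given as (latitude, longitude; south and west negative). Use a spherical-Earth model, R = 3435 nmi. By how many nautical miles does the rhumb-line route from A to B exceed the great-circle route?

Great circle: cos σ = sin φ₁ sin φ₂ + cos φ₁ cos φ₂ cos Δλ,  σ = 1.1531 rad → d_gc = 3960.9 nmi
Rhumb line: Δψ = +0.3305, q = Δφ/Δψ = 0.8450, d_rh = R√(Δφ²+q²Δλ²) = 4061.2 nmi
Excess = 4061.2 − 3960.9 = 100.3 ≈ 100 nmi

100 nmi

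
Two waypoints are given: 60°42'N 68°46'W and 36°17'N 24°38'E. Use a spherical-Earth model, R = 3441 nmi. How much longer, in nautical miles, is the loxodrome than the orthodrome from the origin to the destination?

Great circle: cos σ = sin φ₁ sin φ₂ + cos φ₁ cos φ₂ cos Δλ,  σ = 1.0556 rad → d_gc = 3632.4 nmi
Rhumb line: Δψ = -0.6613, q = Δφ/Δψ = 0.6445, d_rh = R√(Δφ²+q²Δλ²) = 3901.0 nmi
Excess = 3901.0 − 3632.4 = 268.6 ≈ 269 nmi

269 nmi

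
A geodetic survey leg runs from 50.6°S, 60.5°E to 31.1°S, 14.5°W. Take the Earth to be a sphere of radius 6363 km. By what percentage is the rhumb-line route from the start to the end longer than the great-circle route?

3.5%

Great circle: σ = 1.0006 rad → d_gc = Rσ = 6366.7 km
Rhumb: Δφ = +0.3403, Δλ = -1.3090, Δψ = +0.4555, q = Δφ/Δψ = 0.7472 → d_rh = R√(Δφ²+q²Δλ²) = 6589.7 km
Excess = (6589.7 − 6366.7) / 6366.7 = 223.0 / 6366.7 = 3.50% ≈ 3.5%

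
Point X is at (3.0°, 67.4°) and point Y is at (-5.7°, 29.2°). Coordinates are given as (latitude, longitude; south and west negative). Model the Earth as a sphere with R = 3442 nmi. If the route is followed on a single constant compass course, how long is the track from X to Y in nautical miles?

2351 nmi

Rhumb course C = atan2(Δλ, Δψ) with Δψ = ln[tan(π/4+φ₂/2)/tan(π/4+φ₁/2)] = -0.1520, Δλ = -0.6667 → C = 257.15°
d = R·|Δφ| / |cos C| = 3442·0.15184 / 0.22232 = 2351 nmi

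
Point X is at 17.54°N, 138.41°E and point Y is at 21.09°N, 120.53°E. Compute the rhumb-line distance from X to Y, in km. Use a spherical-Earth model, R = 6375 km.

1918 km

Δψ = ln[tan(π/4+φ₂/2)/tan(π/4+φ₁/2)] = +0.0657;  Δφ = +0.0620 rad,  Δλ = -0.3121 rad
q = Δφ/Δψ = 0.9435
d = R·√(Δφ² + q²Δλ²) = 6375·0.30089 = 1918 km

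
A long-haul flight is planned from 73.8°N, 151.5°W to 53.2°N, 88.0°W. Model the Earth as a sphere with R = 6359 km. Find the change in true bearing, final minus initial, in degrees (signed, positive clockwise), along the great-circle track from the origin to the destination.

+58.7°

At departure: θ₁ = atan2(sin Δλ cos φ₂, cos φ₁ sin φ₂ − sin φ₁ cos φ₂ cos Δλ) = 93.55°
At arrival: θ₂ = atan2(sin Δλ cos φ₁, −cos φ₂ sin φ₁ + sin φ₂ cos φ₁ cos Δλ) = 152.30°
Δθ = θ₂ − θ₁ = +58.7°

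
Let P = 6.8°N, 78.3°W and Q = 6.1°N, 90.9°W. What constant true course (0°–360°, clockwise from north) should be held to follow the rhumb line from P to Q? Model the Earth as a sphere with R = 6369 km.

266.8°

Δψ = ln[tan(π/4+φ₂/2)/tan(π/4+φ₁/2)] = -0.0123
Δλ = -0.2199 rad (taken the short way round)
course = atan2(Δλ, Δψ) = 266.80°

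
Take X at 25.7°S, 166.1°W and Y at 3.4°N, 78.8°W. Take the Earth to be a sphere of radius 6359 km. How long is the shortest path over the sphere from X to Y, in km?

9883 km

cos σ = sin φ₁ sin φ₂ + cos φ₁ cos φ₂ cos Δλ
      = sin(-25.70°)sin(3.40°) + cos(-25.70°)cos(3.40°)cos(87.30°) = 0.0167
σ = 89.046° → d = Rσ = 6359·1.55414 = 9883 km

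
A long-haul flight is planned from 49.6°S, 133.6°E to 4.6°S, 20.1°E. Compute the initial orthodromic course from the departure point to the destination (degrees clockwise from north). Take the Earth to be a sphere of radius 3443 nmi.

N = sin Δλ·cos φ₂ = -0.9141;  D = cos φ₁ sin φ₂ − sin φ₁ cos φ₂ cos Δλ = -0.3547
initial course = atan2(N, D) = 248.79°

248.8°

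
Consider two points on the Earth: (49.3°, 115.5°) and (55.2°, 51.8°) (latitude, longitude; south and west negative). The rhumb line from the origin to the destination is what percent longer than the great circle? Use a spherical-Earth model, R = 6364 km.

3.5%

Great circle: σ = 0.6642 rad → d_gc = Rσ = 4226.7 km
Rhumb: Δφ = +0.1030, Δλ = -1.1118, Δψ = +0.1685, q = Δφ/Δψ = 0.6110 → d_rh = R√(Δφ²+q²Δλ²) = 4372.7 km
Excess = (4372.7 − 4226.7) / 4226.7 = 146.0 / 4226.7 = 3.454% ≈ 3.5%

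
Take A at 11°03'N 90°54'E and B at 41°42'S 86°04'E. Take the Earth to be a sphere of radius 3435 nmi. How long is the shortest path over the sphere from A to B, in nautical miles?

3174 nmi

Haversine: a = sin²(Δφ/2)+cos φ₁ cos φ₂ sin²(Δλ/2) = 0.19866;  σ = 2·atan2(√a,√(1−a))
σ = 52.937° → d = Rσ = 3435·0.92393 = 3174 nmi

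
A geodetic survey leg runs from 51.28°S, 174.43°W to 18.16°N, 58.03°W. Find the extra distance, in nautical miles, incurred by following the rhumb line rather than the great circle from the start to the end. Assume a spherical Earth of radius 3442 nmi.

229 nmi

Great circle: cos σ = sin φ₁ sin φ₂ + cos φ₁ cos φ₂ cos Δλ,  σ = 2.1030 rad → d_gc = 7238.6 nmi
Rhumb line: Δψ = +1.3683, q = Δφ/Δψ = 0.8857, d_rh = R√(Δφ²+q²Δλ²) = 7467.4 nmi
Excess = 7467.4 − 7238.6 = 228.8 ≈ 229 nmi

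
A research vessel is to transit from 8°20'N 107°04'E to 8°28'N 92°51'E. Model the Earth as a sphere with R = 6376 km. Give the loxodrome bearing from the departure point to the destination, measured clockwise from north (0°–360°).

Meridional parts: M(φ₁)=+0.1460, M(φ₂)=+0.1483 → ΔM = +0.0024;  Δλ = -0.2481 rad
tan C = Δλ / ΔM = -105.4811 → C = 270.54°

270.5°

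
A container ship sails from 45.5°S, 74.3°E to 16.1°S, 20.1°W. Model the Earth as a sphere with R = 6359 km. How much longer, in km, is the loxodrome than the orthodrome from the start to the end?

Great circle: cos σ = sin φ₁ sin φ₂ + cos φ₁ cos φ₂ cos Δλ,  σ = 1.4241 rad → d_gc = 9056.1 km
Rhumb line: Δψ = +0.6090, q = Δφ/Δψ = 0.8426, d_rh = R√(Δφ²+q²Δλ²) = 9411.4 km
Excess = 9411.4 − 9056.1 = 355.3 ≈ 355 km

355 km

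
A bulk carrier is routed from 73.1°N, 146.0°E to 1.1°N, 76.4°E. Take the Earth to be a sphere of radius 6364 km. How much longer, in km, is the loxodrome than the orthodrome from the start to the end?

277 km

Great circle: cos σ = sin φ₁ sin φ₂ + cos φ₁ cos φ₂ cos Δλ,  σ = 1.4508 rad → d_gc = 9233.1 km
Rhumb line: Δψ = -1.8876, q = Δφ/Δψ = 0.6657, d_rh = R√(Δφ²+q²Δλ²) = 9510.2 km
Excess = 9510.2 − 9233.1 = 277.1 ≈ 277 km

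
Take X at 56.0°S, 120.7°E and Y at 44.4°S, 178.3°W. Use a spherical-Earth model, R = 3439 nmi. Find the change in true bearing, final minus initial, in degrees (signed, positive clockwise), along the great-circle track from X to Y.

At departure: θ₁ = atan2(sin Δλ cos φ₂, cos φ₁ sin φ₂ − sin φ₁ cos φ₂ cos Δλ) = 99.46°
At arrival: θ₂ = atan2(sin Δλ cos φ₁, −cos φ₂ sin φ₁ + sin φ₂ cos φ₁ cos Δλ) = 50.54°
Δθ = θ₂ − θ₁ = -48.9°

-48.9°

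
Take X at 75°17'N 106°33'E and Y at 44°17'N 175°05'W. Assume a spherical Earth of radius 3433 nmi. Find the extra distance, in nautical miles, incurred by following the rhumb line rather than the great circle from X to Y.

167 nmi

Great circle: cos σ = sin φ₁ sin φ₂ + cos φ₁ cos φ₂ cos Δλ,  σ = 0.7785 rad → d_gc = 2672.6 nmi
Rhumb line: Δψ = -1.1831, q = Δφ/Δψ = 0.4573, d_rh = R√(Δφ²+q²Δλ²) = 2839.2 nmi
Excess = 2839.2 − 2672.6 = 166.6 ≈ 167 nmi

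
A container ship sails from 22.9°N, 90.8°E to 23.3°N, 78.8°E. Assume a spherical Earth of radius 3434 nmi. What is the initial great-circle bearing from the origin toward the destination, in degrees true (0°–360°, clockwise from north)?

274.4°

θ = atan2( sin Δλ·cos φ₂ ,  cos φ₁ sin φ₂ − sin φ₁ cos φ₂ cos Δλ )
  = atan2(-0.1910, +0.0148) = 274.43°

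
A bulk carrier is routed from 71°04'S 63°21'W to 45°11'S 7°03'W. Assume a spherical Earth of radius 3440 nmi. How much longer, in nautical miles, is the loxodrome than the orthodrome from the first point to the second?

68 nmi

Great circle: cos σ = sin φ₁ sin φ₂ + cos φ₁ cos φ₂ cos Δλ,  σ = 0.6470 rad → d_gc = 2225.8 nmi
Rhumb line: Δψ = +0.9054, q = Δφ/Δψ = 0.4990, d_rh = R√(Δφ²+q²Δλ²) = 2293.4 nmi
Excess = 2293.4 − 2225.8 = 67.6 ≈ 68 nmi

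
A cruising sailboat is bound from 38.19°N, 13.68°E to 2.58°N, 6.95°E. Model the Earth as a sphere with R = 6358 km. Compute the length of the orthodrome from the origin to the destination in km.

4010 km

Haversine: a = sin²(Δφ/2)+cos φ₁ cos φ₂ sin²(Δλ/2) = 0.09621;  σ = 2·atan2(√a,√(1−a))
σ = 36.139° → d = Rσ = 6358·0.63074 = 4010 km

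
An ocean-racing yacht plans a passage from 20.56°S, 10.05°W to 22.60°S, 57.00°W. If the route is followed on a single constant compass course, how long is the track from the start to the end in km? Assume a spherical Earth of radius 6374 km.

4862 km

Δψ = ln[tan(π/4+φ₂/2)/tan(π/4+φ₁/2)] = -0.0383;  Δφ = -0.0356 rad,  Δλ = -0.8194 rad
q = Δφ/Δψ = 0.9298
d = R·√(Δφ² + q²Δλ²) = 6374·0.76277 = 4862 km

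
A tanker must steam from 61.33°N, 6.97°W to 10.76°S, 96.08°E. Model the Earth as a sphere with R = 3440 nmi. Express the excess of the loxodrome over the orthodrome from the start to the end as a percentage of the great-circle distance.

4.4%

Great circle: σ = 1.8444 rad → d_gc = Rσ = 6344.8 nmi
Rhumb: Δφ = -1.2582, Δλ = +1.7986, Δψ = -1.5533, q = Δφ/Δψ = 0.8100 → d_rh = R√(Δφ²+q²Δλ²) = 6622.1 nmi
Excess = (6622.1 − 6344.8) / 6344.8 = 277.3 / 6344.8 = 4.37% ≈ 4.4%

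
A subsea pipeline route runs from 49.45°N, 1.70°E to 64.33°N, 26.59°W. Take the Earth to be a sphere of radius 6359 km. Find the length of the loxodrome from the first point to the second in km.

2361 km

Δψ = ln[tan(π/4+φ₂/2)/tan(π/4+φ₁/2)] = +0.4833;  Δφ = +0.2597 rad,  Δλ = -0.4938 rad
q = Δφ/Δψ = 0.5374
d = R·√(Δφ² + q²Δλ²) = 6359·0.37128 = 2361 km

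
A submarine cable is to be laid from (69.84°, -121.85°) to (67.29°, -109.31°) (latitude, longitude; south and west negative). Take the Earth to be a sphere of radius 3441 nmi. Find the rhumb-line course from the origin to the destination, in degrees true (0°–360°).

119.1°

Δψ = ln[tan(π/4+φ₂/2)/tan(π/4+φ₁/2)] = -0.1219
Δλ = +0.2189 rad (taken the short way round)
course = atan2(Δλ, Δψ) = 119.12°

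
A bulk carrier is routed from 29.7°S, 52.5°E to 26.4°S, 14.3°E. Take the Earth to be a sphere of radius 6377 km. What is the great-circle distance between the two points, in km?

Haversine: a = sin²(Δφ/2)+cos φ₁ cos φ₂ sin²(Δλ/2) = 0.08414;  σ = 2·atan2(√a,√(1−a))
σ = 33.723° → d = Rσ = 6377·0.58858 = 3753 km

3753 km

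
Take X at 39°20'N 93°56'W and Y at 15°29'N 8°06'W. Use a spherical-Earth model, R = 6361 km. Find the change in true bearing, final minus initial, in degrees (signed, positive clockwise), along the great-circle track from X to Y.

Initial bearing θ₁ = atan2(sin Δλ cos φ₂, cos φ₁ sin φ₂ − sin φ₁ cos φ₂ cos Δλ) = 80.43°
Final bearing θ₂ = (initial bearing from the destination back to the start) + 180° = 127.68°
Δθ = θ₂ − θ₁ = +47.3°

+47.3°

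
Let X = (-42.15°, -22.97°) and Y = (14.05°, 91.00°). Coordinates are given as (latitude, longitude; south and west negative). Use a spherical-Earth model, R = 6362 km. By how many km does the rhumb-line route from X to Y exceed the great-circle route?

266 km

Great circle: cos σ = sin φ₁ sin φ₂ + cos φ₁ cos φ₂ cos Δλ,  σ = 2.0433 rad → d_gc = 12999.4 km
Rhumb line: Δψ = +1.0604, q = Δφ/Δψ = 0.9250, d_rh = R√(Δφ²+q²Δλ²) = 13265.3 km
Excess = 13265.3 − 12999.4 = 265.9 ≈ 266 km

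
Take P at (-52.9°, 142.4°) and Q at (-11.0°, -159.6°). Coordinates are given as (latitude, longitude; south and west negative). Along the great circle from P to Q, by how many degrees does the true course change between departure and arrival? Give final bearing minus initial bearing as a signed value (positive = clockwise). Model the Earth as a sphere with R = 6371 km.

-34.9°

Initial bearing θ₁ = atan2(sin Δλ cos φ₂, cos φ₁ sin φ₂ − sin φ₁ cos φ₂ cos Δλ) = 70.19°
Final bearing θ₂ = (initial bearing from the destination back to the start) + 180° = 35.32°
Δθ = θ₂ − θ₁ = -34.9°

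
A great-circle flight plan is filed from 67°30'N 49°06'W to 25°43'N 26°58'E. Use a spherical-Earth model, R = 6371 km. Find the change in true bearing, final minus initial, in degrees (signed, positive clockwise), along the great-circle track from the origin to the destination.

At departure: θ₁ = atan2(sin Δλ cos φ₂, cos φ₁ sin φ₂ − sin φ₁ cos φ₂ cos Δλ) = 92.25°
At arrival: θ₂ = atan2(sin Δλ cos φ₁, −cos φ₂ sin φ₁ + sin φ₂ cos φ₁ cos Δλ) = 154.89°
Δθ = θ₂ − θ₁ = +62.6°

+62.6°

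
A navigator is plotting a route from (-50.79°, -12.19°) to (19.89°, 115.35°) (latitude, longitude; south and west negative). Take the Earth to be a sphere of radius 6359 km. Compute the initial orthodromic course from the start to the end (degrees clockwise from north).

107.1°

N = sin Δλ·cos φ₂ = +0.7456;  D = cos φ₁ sin φ₂ − sin φ₁ cos φ₂ cos Δλ = -0.2289
initial course = atan2(N, D) = 107.06°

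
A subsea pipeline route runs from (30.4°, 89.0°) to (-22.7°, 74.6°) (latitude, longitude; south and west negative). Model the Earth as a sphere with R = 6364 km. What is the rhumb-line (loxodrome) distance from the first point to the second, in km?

Δψ = ln[tan(π/4+φ₂/2)/tan(π/4+φ₁/2)] = -0.9644;  Δφ = -0.9268 rad,  Δλ = -0.2513 rad
q = Δφ/Δψ = 0.9610
d = R·√(Δφ² + q²Δλ²) = 6364·0.95773 = 6095 km

6095 km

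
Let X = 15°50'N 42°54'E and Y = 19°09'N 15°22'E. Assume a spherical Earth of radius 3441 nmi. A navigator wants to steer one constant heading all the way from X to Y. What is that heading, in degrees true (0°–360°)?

277.2°

Meridional parts: M(φ₁)=+0.2799, M(φ₂)=+0.3406 → ΔM = +0.0607;  Δλ = -0.4805 rad
tan C = Δλ / ΔM = -7.9163 → C = 277.20°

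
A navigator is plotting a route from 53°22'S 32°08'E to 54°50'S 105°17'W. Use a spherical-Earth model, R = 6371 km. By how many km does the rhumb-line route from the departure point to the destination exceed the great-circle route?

Great circle: cos σ = sin φ₁ sin φ₂ + cos φ₁ cos φ₂ cos Δλ,  σ = 1.1560 rad → d_gc = 7365.2 km
Rhumb line: Δψ = -0.0437, q = Δφ/Δψ = 0.5863, d_rh = R√(Δφ²+q²Δλ²) = 8960.1 km
Excess = 8960.1 − 7365.2 = 1594.9 ≈ 1595 km

1595 km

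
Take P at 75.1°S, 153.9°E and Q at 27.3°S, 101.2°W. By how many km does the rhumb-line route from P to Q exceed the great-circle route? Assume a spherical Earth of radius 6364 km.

767 km

Great circle: cos σ = sin φ₁ sin φ₂ + cos φ₁ cos φ₂ cos Δλ,  σ = 1.1762 rad → d_gc = 7485.1 km
Rhumb line: Δψ = +1.5388, q = Δφ/Δψ = 0.5422, d_rh = R√(Δφ²+q²Δλ²) = 8251.9 km
Excess = 8251.9 − 7485.1 = 766.8 ≈ 767 km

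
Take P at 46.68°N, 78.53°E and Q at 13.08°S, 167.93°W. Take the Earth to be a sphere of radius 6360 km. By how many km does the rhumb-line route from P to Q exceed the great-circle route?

356 km

Great circle: cos σ = sin φ₁ sin φ₂ + cos φ₁ cos φ₂ cos Δλ,  σ = 2.0170 rad → d_gc = 12828.2 km
Rhumb line: Δψ = -1.1538, q = Δφ/Δψ = 0.9040, d_rh = R√(Δφ²+q²Δλ²) = 13183.8 km
Excess = 13183.8 − 12828.2 = 355.6 ≈ 356 km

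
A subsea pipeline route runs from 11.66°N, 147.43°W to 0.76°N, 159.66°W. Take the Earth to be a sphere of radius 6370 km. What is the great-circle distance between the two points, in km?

1814 km

Haversine: a = sin²(Δφ/2)+cos φ₁ cos φ₂ sin²(Δλ/2) = 0.02013;  σ = 2·atan2(√a,√(1−a))
σ = 16.315° → d = Rσ = 6370·0.28474 = 1814 km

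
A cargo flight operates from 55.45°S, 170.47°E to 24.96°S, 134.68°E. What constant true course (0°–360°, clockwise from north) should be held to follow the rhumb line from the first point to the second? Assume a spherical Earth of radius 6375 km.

319.0°

Meridional parts: M(φ₁)=-1.1680, M(φ₂)=-0.4501 → ΔM = +0.7179;  Δλ = -0.6247 rad
tan C = Δλ / ΔM = -0.8701 → C = 318.97°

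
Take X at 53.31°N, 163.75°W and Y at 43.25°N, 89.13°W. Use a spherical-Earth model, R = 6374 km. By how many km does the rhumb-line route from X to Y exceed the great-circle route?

Great circle: cos σ = sin φ₁ sin φ₂ + cos φ₁ cos φ₂ cos Δλ,  σ = 0.8435 rad → d_gc = 5376.4 km
Rhumb line: Δψ = -0.2650, q = Δφ/Δψ = 0.6625, d_rh = R√(Δφ²+q²Δλ²) = 5612.1 km
Excess = 5612.1 − 5376.4 = 235.7 ≈ 236 km

236 km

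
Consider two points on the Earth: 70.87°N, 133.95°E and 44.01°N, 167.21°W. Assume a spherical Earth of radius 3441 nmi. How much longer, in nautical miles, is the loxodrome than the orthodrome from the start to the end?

Great circle: cos σ = sin φ₁ sin φ₂ + cos φ₁ cos φ₂ cos Δλ,  σ = 0.6787 rad → d_gc = 2335.5 nmi
Rhumb line: Δψ = -0.9236, q = Δφ/Δψ = 0.5076, d_rh = R√(Δφ²+q²Δλ²) = 2412.3 nmi
Excess = 2412.3 − 2335.5 = 76.8 ≈ 77 nmi

77 nmi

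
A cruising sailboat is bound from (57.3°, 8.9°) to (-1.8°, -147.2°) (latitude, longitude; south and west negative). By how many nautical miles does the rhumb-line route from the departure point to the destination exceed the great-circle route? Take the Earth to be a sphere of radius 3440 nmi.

Great circle: cos σ = sin φ₁ sin φ₂ + cos φ₁ cos φ₂ cos Δλ,  σ = 2.1178 rad → d_gc = 7285.1 nmi
Rhumb line: Δψ = -1.2577, q = Δφ/Δψ = 0.8201, d_rh = R√(Δφ²+q²Δλ²) = 8465.7 nmi
Excess = 8465.7 − 7285.1 = 1180.6 ≈ 1181 nmi

1181 nmi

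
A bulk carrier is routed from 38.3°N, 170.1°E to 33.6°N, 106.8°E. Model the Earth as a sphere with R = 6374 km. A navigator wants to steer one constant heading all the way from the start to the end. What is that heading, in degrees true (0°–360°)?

Δψ = ln[tan(π/4+φ₂/2)/tan(π/4+φ₁/2)] = -0.1014
Δλ = -1.1048 rad (taken the short way round)
course = atan2(Δλ, Δψ) = 264.76°

264.8°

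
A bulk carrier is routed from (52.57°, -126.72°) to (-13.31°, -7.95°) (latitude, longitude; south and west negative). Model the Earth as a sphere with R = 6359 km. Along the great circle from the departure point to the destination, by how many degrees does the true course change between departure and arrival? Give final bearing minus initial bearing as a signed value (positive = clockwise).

+68.2°

At departure: θ₁ = atan2(sin Δλ cos φ₂, cos φ₁ sin φ₂ − sin φ₁ cos φ₂ cos Δλ) = 74.78°
At arrival: θ₂ = atan2(sin Δλ cos φ₁, −cos φ₂ sin φ₁ + sin φ₂ cos φ₁ cos Δλ) = 142.94°
Δθ = θ₂ − θ₁ = +68.2°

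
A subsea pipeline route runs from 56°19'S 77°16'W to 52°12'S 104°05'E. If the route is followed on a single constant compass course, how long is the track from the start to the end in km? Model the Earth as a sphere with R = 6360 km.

Δψ = ln[tan(π/4+φ₂/2)/tan(π/4+φ₁/2)] = +0.1231;  Δφ = +0.0718 rad,  Δλ = -3.1180 rad
q = Δφ/Δψ = 0.5835
d = R·√(Δφ² + q²Δλ²) = 6360·1.82085 = 11581 km

11581 km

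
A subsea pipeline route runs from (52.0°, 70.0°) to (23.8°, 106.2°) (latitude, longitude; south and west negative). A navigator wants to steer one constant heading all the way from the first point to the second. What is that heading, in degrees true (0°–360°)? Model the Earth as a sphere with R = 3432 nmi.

Δψ = ln[tan(π/4+φ₂/2)/tan(π/4+φ₁/2)] = -0.6383
Δλ = +0.6318 rad (taken the short way round)
course = atan2(Δλ, Δψ) = 135.29°

135.3°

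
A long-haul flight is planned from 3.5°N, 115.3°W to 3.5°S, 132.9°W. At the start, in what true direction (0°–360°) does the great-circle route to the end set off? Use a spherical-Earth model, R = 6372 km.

248.5°

θ = atan2( sin Δλ·cos φ₂ ,  cos φ₁ sin φ₂ − sin φ₁ cos φ₂ cos Δλ )
  = atan2(-0.3018, -0.1190) = 248.48°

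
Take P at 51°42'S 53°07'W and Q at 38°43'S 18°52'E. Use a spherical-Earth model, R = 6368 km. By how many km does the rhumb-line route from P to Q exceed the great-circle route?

206 km

Great circle: cos σ = sin φ₁ sin φ₂ + cos φ₁ cos φ₂ cos Δλ,  σ = 0.8757 rad → d_gc = 5576.8 km
Rhumb line: Δψ = +0.3237, q = Δφ/Δψ = 0.6999, d_rh = R√(Δφ²+q²Δλ²) = 5782.7 km
Excess = 5782.7 − 5576.8 = 205.9 ≈ 206 km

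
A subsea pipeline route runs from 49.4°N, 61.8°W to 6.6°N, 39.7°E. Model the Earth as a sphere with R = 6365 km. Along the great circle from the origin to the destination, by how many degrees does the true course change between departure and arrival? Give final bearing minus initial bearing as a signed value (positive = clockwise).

At departure: θ₁ = atan2(sin Δλ cos φ₂, cos φ₁ sin φ₂ − sin φ₁ cos φ₂ cos Δλ) = 76.98°
At arrival: θ₂ = atan2(sin Δλ cos φ₁, −cos φ₂ sin φ₁ + sin φ₂ cos φ₁ cos Δλ) = 140.34°
Δθ = θ₂ − θ₁ = +63.4°

+63.4°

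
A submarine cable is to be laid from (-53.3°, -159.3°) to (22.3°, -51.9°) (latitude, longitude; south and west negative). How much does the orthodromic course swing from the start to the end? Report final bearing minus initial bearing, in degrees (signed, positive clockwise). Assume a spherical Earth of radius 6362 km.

-49.4°

At departure: θ₁ = atan2(sin Δλ cos φ₂, cos φ₁ sin φ₂ − sin φ₁ cos φ₂ cos Δλ) = 89.68°
At arrival: θ₂ = atan2(sin Δλ cos φ₁, −cos φ₂ sin φ₁ + sin φ₂ cos φ₁ cos Δλ) = 40.24°
Δθ = θ₂ − θ₁ = -49.4°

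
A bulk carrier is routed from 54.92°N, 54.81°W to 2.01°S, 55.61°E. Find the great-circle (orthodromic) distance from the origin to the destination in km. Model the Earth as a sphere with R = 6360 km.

cos σ = sin φ₁ sin φ₂ + cos φ₁ cos φ₂ cos Δλ
      = sin(54.92°)sin(-2.01°) + cos(54.92°)cos(-2.01°)cos(110.42°) = -0.2291
σ = 103.244° → d = Rσ = 6360·1.80195 = 11460 km

11460 km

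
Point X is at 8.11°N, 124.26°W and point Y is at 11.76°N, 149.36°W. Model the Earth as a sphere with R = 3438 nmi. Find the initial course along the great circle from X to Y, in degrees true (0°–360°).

θ = atan2( sin Δλ·cos φ₂ ,  cos φ₁ sin φ₂ − sin φ₁ cos φ₂ cos Δλ )
  = atan2(-0.4153, +0.0767) = 280.46°

280.5°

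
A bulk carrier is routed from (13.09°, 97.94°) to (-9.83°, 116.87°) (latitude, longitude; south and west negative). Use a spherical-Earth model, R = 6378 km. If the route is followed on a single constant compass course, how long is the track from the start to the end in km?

3300 km

Δψ = ln[tan(π/4+φ₂/2)/tan(π/4+φ₁/2)] = -0.4029;  Δφ = -0.4000 rad,  Δλ = +0.3304 rad
q = Δφ/Δψ = 0.9929
d = R·√(Δφ² + q²Δλ²) = 6378·0.51734 = 3300 km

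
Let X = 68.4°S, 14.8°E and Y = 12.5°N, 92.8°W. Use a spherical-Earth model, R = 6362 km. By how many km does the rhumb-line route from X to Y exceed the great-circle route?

710 km

Great circle: cos σ = sin φ₁ sin φ₂ + cos φ₁ cos φ₂ cos Δλ,  σ = 1.8859 rad → d_gc = 11998.1 km
Rhumb line: Δψ = +1.8767, q = Δφ/Δψ = 0.7524, d_rh = R√(Δφ²+q²Δλ²) = 12708.3 km
Excess = 12708.3 − 11998.1 = 710.2 ≈ 710 km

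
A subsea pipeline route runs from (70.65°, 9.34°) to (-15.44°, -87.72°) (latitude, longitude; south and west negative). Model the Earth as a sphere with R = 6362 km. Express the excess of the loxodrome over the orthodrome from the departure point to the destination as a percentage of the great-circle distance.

4.7%

Great circle: σ = 1.8655 rad → d_gc = Rσ = 11868.2 km
Rhumb: Δφ = -1.5026, Δλ = -1.6940, Δψ = -2.0419, q = Δφ/Δψ = 0.7359 → d_rh = R√(Δφ²+q²Δλ²) = 12420.7 km
Excess = (12420.7 − 11868.2) / 11868.2 = 552.5 / 11868.2 = 4.66% ≈ 4.7%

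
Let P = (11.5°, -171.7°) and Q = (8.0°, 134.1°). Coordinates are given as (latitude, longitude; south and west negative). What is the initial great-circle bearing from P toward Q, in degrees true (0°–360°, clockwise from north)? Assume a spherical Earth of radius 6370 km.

271.5°

θ = atan2( sin Δλ·cos φ₂ ,  cos φ₁ sin φ₂ − sin φ₁ cos φ₂ cos Δλ )
  = atan2(-0.8032, +0.0209) = 271.49°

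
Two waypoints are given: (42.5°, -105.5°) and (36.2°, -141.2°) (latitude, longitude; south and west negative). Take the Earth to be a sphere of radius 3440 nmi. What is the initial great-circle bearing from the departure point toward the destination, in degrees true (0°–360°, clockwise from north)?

N = sin Δλ·cos φ₂ = -0.4709;  D = cos φ₁ sin φ₂ − sin φ₁ cos φ₂ cos Δλ = -0.0073
initial course = atan2(N, D) = 269.11°

269.1°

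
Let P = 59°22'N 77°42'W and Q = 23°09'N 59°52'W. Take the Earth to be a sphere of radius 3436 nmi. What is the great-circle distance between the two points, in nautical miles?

Haversine: a = sin²(Δφ/2)+cos φ₁ cos φ₂ sin²(Δλ/2) = 0.10786;  σ = 2·atan2(√a,√(1−a))
σ = 38.346° → d = Rσ = 3436·0.66927 = 2300 nmi

2300 nmi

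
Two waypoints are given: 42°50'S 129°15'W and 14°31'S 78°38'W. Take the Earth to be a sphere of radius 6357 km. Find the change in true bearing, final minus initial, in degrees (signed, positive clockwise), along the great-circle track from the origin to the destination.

-26.3°

At departure: θ₁ = atan2(sin Δλ cos φ₂, cos φ₁ sin φ₂ − sin φ₁ cos φ₂ cos Δλ) = 72.65°
At arrival: θ₂ = atan2(sin Δλ cos φ₁, −cos φ₂ sin φ₁ + sin φ₂ cos φ₁ cos Δλ) = 46.31°
Δθ = θ₂ − θ₁ = -26.3°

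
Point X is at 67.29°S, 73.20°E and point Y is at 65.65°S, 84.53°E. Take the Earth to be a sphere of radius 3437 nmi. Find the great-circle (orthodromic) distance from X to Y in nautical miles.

Haversine: a = sin²(Δφ/2)+cos φ₁ cos φ₂ sin²(Δλ/2) = 0.00176;  σ = 2·atan2(√a,√(1−a))
σ = 4.803° → d = Rσ = 3437·0.08383 = 288 nmi

288 nmi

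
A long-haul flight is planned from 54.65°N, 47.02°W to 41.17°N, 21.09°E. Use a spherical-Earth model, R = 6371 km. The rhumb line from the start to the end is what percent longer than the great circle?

3.6%

Great circle: σ = 0.7964 rad → d_gc = Rσ = 5073.7 km
Rhumb: Δφ = -0.2353, Δλ = +1.1887, Δψ = -0.3538, q = Δφ/Δψ = 0.6649 → d_rh = R√(Δφ²+q²Δλ²) = 5254.1 km
Excess = (5254.1 − 5073.7) / 5073.7 = 180.4 / 5073.7 = 3.56% ≈ 3.6%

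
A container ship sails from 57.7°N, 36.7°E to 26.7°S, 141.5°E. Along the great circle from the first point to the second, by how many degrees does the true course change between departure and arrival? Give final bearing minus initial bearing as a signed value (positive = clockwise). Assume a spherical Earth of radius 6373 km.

Initial bearing θ₁ = atan2(sin Δλ cos φ₂, cos φ₁ sin φ₂ − sin φ₁ cos φ₂ cos Δλ) = 93.13°
Final bearing θ₂ = (initial bearing from the destination back to the start) + 180° = 143.33°
Δθ = θ₂ − θ₁ = +50.2°

+50.2°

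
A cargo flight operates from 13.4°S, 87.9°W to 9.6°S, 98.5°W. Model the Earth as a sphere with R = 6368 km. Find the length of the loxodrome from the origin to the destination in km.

1229 km

Δψ = ln[tan(π/4+φ₂/2)/tan(π/4+φ₁/2)] = +0.0677;  Δφ = +0.0663 rad,  Δλ = -0.1850 rad
q = Δφ/Δψ = 0.9797
d = R·√(Δφ² + q²Δλ²) = 6368·0.19301 = 1229 km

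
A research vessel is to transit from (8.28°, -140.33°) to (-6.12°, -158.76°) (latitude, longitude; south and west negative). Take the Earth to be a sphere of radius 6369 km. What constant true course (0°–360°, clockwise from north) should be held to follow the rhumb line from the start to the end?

231.9°

Meridional parts: M(φ₁)=+0.1450, M(φ₂)=-0.1070 → ΔM = -0.2520;  Δλ = -0.3217 rad
tan C = Δλ / ΔM = +1.2763 → C = 231.92°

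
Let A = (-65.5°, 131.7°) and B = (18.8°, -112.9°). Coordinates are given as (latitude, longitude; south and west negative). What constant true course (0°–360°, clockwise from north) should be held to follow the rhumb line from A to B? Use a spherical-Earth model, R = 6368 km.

Δψ = ln[tan(π/4+φ₂/2)/tan(π/4+φ₁/2)] = +1.8615
Δλ = +2.0141 rad (taken the short way round)
course = atan2(Δλ, Δψ) = 47.26°

47.3°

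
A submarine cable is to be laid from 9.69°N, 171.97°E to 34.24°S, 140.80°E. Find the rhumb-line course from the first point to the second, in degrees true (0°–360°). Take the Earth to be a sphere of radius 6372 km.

214.0°

Δψ = ln[tan(π/4+φ₂/2)/tan(π/4+φ₁/2)] = -0.8067
Δλ = -0.5440 rad (taken the short way round)
course = atan2(Δλ, Δψ) = 214.00°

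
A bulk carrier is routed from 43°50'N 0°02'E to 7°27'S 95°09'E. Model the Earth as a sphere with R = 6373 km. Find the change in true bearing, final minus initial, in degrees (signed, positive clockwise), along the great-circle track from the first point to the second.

Initial bearing θ₁ = atan2(sin Δλ cos φ₂, cos φ₁ sin φ₂ − sin φ₁ cos φ₂ cos Δλ) = 91.87°
Final bearing θ₂ = (initial bearing from the destination back to the start) + 180° = 133.36°
Δθ = θ₂ − θ₁ = +41.5°

+41.5°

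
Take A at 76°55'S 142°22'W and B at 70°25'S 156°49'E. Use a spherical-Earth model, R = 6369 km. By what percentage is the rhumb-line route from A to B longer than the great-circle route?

Great circle: σ = 0.3022 rad → d_gc = Rσ = 1924.5 km
Rhumb: Δφ = +0.1134, Δλ = -1.0615, Δψ = +0.4088, q = Δφ/Δψ = 0.2775 → d_rh = R√(Δφ²+q²Δλ²) = 2010.5 km
Excess = (2010.5 − 1924.5) / 1924.5 = 86.0 / 1924.5 = 4.47% ≈ 4.5%

4.5%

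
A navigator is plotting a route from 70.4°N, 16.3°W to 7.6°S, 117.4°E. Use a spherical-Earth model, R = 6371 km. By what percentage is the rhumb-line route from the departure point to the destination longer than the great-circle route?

Great circle: σ = 1.9330 rad → d_gc = Rσ = 12315.0 km
Rhumb: Δφ = -1.3614, Δλ = +2.3335, Δψ = -1.8891, q = Δφ/Δψ = 0.7207 → d_rh = R√(Δφ²+q²Δλ²) = 13784.4 km
Excess = (13784.4 − 12315.0) / 12315.0 = 1469.4 / 12315.0 = 11.93% ≈ 11.9%

11.9%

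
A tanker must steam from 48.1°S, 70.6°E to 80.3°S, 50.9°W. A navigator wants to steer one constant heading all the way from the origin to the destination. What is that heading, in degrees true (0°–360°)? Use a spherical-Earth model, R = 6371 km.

234.6°

Δψ = ln[tan(π/4+φ₂/2)/tan(π/4+φ₁/2)] = -1.5068
Δλ = -2.1206 rad (taken the short way round)
course = atan2(Δλ, Δψ) = 234.60°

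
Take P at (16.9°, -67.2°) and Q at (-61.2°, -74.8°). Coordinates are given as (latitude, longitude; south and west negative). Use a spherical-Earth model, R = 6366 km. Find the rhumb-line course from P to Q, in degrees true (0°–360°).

Δψ = ln[tan(π/4+φ₂/2)/tan(π/4+φ₁/2)] = -1.6590
Δλ = -0.1326 rad (taken the short way round)
course = atan2(Δλ, Δψ) = 184.57°

184.6°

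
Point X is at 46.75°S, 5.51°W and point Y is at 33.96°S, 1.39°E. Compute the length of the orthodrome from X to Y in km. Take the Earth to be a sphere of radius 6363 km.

1534 km

Haversine: a = sin²(Δφ/2)+cos φ₁ cos φ₂ sin²(Δλ/2) = 0.01446;  σ = 2·atan2(√a,√(1−a))
σ = 13.815° → d = Rσ = 6363·0.24112 = 1534 km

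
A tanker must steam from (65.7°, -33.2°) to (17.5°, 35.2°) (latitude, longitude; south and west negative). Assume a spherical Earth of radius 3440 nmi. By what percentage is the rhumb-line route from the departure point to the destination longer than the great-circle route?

3.1%

Great circle: σ = 1.1390 rad → d_gc = Rσ = 3918.0 nmi
Rhumb: Δφ = -0.8412, Δλ = +1.1938, Δψ = -1.2255, q = Δφ/Δψ = 0.6865 → d_rh = R√(Δφ²+q²Δλ²) = 4040.1 nmi
Excess = (4040.1 − 3918.0) / 3918.0 = 122.1 / 3918.0 = 3.12% ≈ 3.1%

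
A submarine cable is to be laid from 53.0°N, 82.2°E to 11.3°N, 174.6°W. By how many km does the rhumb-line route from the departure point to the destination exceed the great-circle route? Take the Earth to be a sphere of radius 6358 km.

538 km

Great circle: cos σ = sin φ₁ sin φ₂ + cos φ₁ cos φ₂ cos Δλ,  σ = 1.5491 rad → d_gc = 9849.0 km
Rhumb line: Δψ = -0.8963, q = Δφ/Δψ = 0.8120, d_rh = R√(Δφ²+q²Δλ²) = 10386.6 km
Excess = 10386.6 − 9849.0 = 537.6 ≈ 538 km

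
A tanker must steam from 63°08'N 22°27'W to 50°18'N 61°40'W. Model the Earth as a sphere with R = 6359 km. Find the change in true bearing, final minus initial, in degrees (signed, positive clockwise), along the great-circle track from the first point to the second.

-33.4°

At departure: θ₁ = atan2(sin Δλ cos φ₂, cos φ₁ sin φ₂ − sin φ₁ cos φ₂ cos Δλ) = 256.93°
At arrival: θ₂ = atan2(sin Δλ cos φ₁, −cos φ₂ sin φ₁ + sin φ₂ cos φ₁ cos Δλ) = 223.56°
Δθ = θ₂ − θ₁ = -33.4°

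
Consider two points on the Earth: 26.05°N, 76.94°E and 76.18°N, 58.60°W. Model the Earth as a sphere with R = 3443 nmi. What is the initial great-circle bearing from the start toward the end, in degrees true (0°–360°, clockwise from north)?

350.0°

N = sin Δλ·cos φ₂ = -0.1673;  D = cos φ₁ sin φ₂ − sin φ₁ cos φ₂ cos Δλ = +0.9473
initial course = atan2(N, D) = 349.98°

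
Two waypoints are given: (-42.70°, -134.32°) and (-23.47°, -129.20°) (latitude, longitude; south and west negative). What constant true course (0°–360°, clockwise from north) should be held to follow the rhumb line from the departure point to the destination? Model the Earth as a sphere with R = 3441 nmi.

Δψ = ln[tan(π/4+φ₂/2)/tan(π/4+φ₁/2)] = +0.4041
Δλ = +0.0894 rad (taken the short way round)
course = atan2(Δλ, Δψ) = 12.47°

12.5°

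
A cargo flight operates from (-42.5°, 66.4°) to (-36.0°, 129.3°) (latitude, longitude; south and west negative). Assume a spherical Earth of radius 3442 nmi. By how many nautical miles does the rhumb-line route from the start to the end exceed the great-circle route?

63 nmi

Great circle: cos σ = sin φ₁ sin φ₂ + cos φ₁ cos φ₂ cos Δλ,  σ = 0.8382 rad → d_gc = 2885.00 nmi
Rhumb line: Δψ = +0.1467, q = Δφ/Δψ = 0.7734, d_rh = R√(Δφ²+q²Δλ²) = 2948.48 nmi
Excess = 2948.48 − 2885.00 = 63.48 ≈ 63 nmi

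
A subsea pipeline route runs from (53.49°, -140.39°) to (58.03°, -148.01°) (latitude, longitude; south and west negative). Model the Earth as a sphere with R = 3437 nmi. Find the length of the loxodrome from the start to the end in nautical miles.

374 nmi

Δψ = ln[tan(π/4+φ₂/2)/tan(π/4+φ₁/2)] = +0.1410;  Δφ = +0.0792 rad,  Δλ = -0.1330 rad
q = Δφ/Δψ = 0.5619
d = R·√(Δφ² + q²Δλ²) = 3437·0.10892 = 374 nmi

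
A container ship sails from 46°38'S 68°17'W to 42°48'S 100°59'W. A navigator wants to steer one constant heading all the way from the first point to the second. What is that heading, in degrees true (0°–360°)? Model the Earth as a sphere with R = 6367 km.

279.4°

Meridional parts: M(φ₁)=-0.9223, M(φ₂)=-0.8281 → ΔM = +0.0942;  Δλ = -0.5707 rad
tan C = Δλ / ΔM = -6.0583 → C = 279.37°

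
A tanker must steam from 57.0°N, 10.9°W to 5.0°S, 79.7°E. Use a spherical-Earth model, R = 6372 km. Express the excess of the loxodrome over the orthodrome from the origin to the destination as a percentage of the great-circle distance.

3.1%

Great circle: σ = 1.6497 rad → d_gc = Rσ = 10511.6 km
Rhumb: Δφ = -1.0821, Δλ = +1.5813, Δψ = -1.3041, q = Δφ/Δψ = 0.8298 → d_rh = R√(Δφ²+q²Δλ²) = 10837.4 km
Excess = (10837.4 − 10511.6) / 10511.6 = 325.8 / 10511.6 = 3.10% ≈ 3.1%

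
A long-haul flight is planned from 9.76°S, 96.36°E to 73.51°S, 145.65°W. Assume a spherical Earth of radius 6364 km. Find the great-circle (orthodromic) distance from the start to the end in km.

Haversine: a = sin²(Δφ/2)+cos φ₁ cos φ₂ sin²(Δλ/2) = 0.48437;  σ = 2·atan2(√a,√(1−a))
σ = 88.209° → d = Rσ = 6364·1.53953 = 9798 km

9798 km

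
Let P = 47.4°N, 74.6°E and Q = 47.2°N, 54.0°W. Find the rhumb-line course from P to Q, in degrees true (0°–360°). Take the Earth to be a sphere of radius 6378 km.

269.9°

Meridional parts: M(φ₁)=+0.9419, M(φ₂)=+0.9368 → ΔM = -0.0051;  Δλ = -2.2445 rad
tan C = Δλ / ΔM = +436.0559 → C = 269.87°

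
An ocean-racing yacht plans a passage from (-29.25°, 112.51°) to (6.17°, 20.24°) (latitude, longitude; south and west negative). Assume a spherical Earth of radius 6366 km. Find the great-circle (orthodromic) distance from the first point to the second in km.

10553 km

Haversine: a = sin²(Δφ/2)+cos φ₁ cos φ₂ sin²(Δλ/2) = 0.54344;  σ = 2·atan2(√a,√(1−a))
σ = 94.984° → d = Rσ = 6366·1.65778 = 10553 km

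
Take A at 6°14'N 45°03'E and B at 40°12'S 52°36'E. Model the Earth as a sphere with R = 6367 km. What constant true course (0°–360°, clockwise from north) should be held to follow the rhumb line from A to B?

171.5°

Δψ = ln[tan(π/4+φ₂/2)/tan(π/4+φ₁/2)] = -0.8765
Δλ = +0.1318 rad (taken the short way round)
course = atan2(Δλ, Δψ) = 171.45°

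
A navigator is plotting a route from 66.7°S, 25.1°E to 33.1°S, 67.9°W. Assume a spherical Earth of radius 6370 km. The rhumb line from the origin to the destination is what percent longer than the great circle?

7.6%

Great circle: σ = 1.0653 rad → d_gc = Rσ = 6786.1 km
Rhumb: Δφ = +0.5864, Δλ = -1.6232, Δψ = +0.9662, q = Δφ/Δψ = 0.6069 → d_rh = R√(Δφ²+q²Δλ²) = 7303.2 km
Excess = (7303.2 − 6786.1) / 6786.1 = 517.1 / 6786.1 = 7.62% ≈ 7.6%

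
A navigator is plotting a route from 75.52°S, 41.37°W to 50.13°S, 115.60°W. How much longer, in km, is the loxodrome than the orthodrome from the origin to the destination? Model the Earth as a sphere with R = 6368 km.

Great circle: cos σ = sin φ₁ sin φ₂ + cos φ₁ cos φ₂ cos Δλ,  σ = 0.6654 rad → d_gc = 4237.1 km
Rhumb line: Δψ = +1.0490, q = Δφ/Δψ = 0.4224, d_rh = R√(Δφ²+q²Δλ²) = 4484.3 km
Excess = 4484.3 − 4237.1 = 247.2 ≈ 247 km

247 km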